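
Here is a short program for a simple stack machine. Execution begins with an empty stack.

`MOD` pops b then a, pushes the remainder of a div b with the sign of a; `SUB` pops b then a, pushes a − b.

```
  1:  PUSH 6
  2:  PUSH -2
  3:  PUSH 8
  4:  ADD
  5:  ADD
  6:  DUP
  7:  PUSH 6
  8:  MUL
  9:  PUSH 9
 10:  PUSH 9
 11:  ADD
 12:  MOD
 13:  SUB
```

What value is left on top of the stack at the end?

12

PUSH 6  : [6]
PUSH -2 : [6, -2]
PUSH 8  : [6, -2, 8]
ADD     : [6, 6]
ADD     : [12]
DUP     : [12, 12]
PUSH 6  : [12, 12, 6]
MUL     : [12, 72]
PUSH 9  : [12, 72, 9]
PUSH 9  : [12, 72, 9, 9]
ADD     : [12, 72, 18]
MOD     : [12, 0]
SUB     : [12]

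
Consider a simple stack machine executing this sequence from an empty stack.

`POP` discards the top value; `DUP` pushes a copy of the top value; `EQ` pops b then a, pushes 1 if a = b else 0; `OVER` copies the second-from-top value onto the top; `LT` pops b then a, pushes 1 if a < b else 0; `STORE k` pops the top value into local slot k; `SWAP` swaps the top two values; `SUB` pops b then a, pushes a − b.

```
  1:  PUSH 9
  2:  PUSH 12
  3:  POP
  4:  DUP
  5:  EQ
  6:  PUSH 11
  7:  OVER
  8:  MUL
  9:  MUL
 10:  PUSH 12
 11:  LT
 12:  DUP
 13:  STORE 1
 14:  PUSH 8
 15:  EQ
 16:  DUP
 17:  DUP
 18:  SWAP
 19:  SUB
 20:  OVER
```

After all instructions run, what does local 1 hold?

PUSH 9   [9]
PUSH 12  [9, 12]
POP      [9]
DUP      [9, 9]
EQ       [1]
PUSH 11  [1, 11]
OVER     [1, 11, 1]
MUL      [1, 11]
MUL      [11]
PUSH 12  [11, 12]
LT       [1]
DUP      [1, 1]
STORE 1  [1]
PUSH 8   [1, 8]
EQ       [0]
DUP      [0, 0]
DUP      [0, 0, 0]
SWAP     [0, 0, 0]
SUB      [0, 0]
OVER     [0, 0, 0]

1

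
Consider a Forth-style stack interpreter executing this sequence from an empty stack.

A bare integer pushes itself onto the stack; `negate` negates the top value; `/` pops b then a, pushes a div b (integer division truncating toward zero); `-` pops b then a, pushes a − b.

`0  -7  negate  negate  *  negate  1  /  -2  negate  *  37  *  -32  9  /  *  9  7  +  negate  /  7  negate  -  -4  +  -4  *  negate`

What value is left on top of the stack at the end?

12

0      → [0]
-7     → [0, -7]
negate → [0, 7]
negate → [0, -7]
*      → [0]
negate → [0]
1      → [0, 1]
/      → [0]
-2     → [0, -2]
negate → [0, 2]
*      → [0]
37     → [0, 37]
*      → [0]
-32    → [0, -32]
9      → [0, -32, 9]
/      → [0, -3]
*      → [0]
9      → [0, 9]
7      → [0, 9, 7]
+      → [0, 16]
negate → [0, -16]
/      → [0]
7      → [0, 7]
negate → [0, -7]
-      → [7]
-4     → [7, -4]
+      → [3]
-4     → [3, -4]
*      → [-12]
negate → [12]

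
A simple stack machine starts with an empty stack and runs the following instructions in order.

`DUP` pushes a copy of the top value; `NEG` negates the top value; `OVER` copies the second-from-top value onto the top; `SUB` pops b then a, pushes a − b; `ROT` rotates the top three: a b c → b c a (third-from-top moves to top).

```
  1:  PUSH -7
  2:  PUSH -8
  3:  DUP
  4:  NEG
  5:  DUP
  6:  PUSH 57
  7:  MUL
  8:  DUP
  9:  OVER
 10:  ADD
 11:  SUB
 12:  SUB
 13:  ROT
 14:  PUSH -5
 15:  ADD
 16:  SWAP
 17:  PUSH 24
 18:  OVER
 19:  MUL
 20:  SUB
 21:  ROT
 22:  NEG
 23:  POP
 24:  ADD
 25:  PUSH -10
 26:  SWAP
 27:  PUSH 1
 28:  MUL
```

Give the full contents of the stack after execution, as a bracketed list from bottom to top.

PUSH -7  : [-7]
PUSH -8  : [-7, -8]
DUP      : [-7, -8, -8]
NEG      : [-7, -8, 8]
DUP      : [-7, -8, 8, 8]
PUSH 57  : [-7, -8, 8, 8, 57]
MUL      : [-7, -8, 8, 456]
DUP      : [-7, -8, 8, 456, 456]
OVER     : [-7, -8, 8, 456, 456, 456]
ADD      : [-7, -8, 8, 456, 912]
SUB      : [-7, -8, 8, -456]
SUB      : [-7, -8, 464]
ROT      : [-8, 464, -7]
PUSH -5  : [-8, 464, -7, -5]
ADD      : [-8, 464, -12]
SWAP     : [-8, -12, 464]
PUSH 24  : [-8, -12, 464, 24]
OVER     : [-8, -12, 464, 24, 464]
MUL      : [-8, -12, 464, 11136]
SUB      : [-8, -12, -10672]
ROT      : [-12, -10672, -8]
NEG      : [-12, -10672, 8]
POP      : [-12, -10672]
ADD      : [-10684]
PUSH -10 : [-10684, -10]
SWAP     : [-10, -10684]
PUSH 1   : [-10, -10684, 1]
MUL      : [-10, -10684]

[-10, -10684]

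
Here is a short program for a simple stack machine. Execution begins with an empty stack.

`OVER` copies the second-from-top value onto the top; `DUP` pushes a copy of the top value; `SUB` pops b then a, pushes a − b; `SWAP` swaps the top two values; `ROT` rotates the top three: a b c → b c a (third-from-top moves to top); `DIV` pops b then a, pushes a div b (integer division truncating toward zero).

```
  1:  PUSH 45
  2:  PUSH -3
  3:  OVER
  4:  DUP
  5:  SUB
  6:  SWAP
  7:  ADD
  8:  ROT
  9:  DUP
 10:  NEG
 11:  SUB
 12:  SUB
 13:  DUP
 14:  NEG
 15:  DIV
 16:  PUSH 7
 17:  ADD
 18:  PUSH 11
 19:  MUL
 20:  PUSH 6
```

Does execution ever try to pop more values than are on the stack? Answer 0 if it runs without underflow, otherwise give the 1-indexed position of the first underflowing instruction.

8

PUSH 45  45
PUSH -3  45 -3
OVER     45 -3 45
DUP      45 -3 45 45
SUB      45 -3 0
SWAP     45 0 -3
ADD      45 -3
ROT  — needs 3 operands, stack has 2 → underflow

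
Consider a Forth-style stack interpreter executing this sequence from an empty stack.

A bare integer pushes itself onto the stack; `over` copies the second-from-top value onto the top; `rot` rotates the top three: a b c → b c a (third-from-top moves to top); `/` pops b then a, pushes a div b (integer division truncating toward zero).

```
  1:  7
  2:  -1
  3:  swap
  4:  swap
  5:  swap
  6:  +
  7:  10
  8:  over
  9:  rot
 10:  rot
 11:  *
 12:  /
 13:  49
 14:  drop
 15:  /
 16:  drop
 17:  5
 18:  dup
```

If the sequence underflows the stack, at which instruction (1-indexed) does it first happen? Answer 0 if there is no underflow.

7    -> 7
-1   -> 7 -1
swap -> -1 7
swap -> 7 -1
swap -> -1 7
+    -> 6
10   -> 6 10
over -> 6 10 6
rot  -> 10 6 6
rot  -> 6 6 10
*    -> 6 60
/    -> 0
49   -> 0 49
drop -> 0
/  — needs 2 operands, stack has 1 → underflow

15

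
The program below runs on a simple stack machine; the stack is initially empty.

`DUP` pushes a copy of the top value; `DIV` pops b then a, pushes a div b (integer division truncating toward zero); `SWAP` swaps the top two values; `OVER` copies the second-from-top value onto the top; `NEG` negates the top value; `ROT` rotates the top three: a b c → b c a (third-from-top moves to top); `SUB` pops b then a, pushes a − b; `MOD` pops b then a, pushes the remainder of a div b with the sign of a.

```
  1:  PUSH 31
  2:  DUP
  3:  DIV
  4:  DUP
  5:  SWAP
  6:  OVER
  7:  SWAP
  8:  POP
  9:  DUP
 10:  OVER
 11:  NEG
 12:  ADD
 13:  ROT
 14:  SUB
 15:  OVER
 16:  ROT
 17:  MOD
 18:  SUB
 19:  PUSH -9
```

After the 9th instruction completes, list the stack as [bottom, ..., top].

PUSH 31 → 31
DUP     → 31 31
DIV     → 1
DUP     → 1 1
SWAP    → 1 1
OVER    → 1 1 1
SWAP    → 1 1 1
POP     → 1 1
DUP     → 1 1 1

[1, 1, 1]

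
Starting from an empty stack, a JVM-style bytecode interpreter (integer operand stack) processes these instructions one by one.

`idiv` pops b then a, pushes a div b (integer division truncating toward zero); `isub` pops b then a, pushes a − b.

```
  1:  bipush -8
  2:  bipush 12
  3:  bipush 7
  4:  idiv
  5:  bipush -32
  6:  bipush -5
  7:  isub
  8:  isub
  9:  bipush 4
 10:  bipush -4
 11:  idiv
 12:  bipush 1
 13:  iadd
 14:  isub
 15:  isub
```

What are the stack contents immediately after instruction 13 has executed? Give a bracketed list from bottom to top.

bipush -8  : [-8]
bipush 12  : [-8, 12]
bipush 7   : [-8, 12, 7]
idiv       : [-8, 1]
bipush -32 : [-8, 1, -32]
bipush -5  : [-8, 1, -32, -5]
isub       : [-8, 1, -27]
isub       : [-8, 28]
bipush 4   : [-8, 28, 4]
bipush -4  : [-8, 28, 4, -4]
idiv       : [-8, 28, -1]
bipush 1   : [-8, 28, -1, 1]
iadd       : [-8, 28, 0]

[-8, 28, 0]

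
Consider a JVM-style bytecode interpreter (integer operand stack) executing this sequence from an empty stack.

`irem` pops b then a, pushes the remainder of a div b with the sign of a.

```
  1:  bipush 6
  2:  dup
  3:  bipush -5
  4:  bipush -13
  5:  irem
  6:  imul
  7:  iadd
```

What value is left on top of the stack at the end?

-24

bipush 6   -> 6
dup        -> 6 6
bipush -5  -> 6 6 -5
bipush -13 -> 6 6 -5 -13
irem       -> 6 6 -5
imul       -> 6 -30
iadd       -> -24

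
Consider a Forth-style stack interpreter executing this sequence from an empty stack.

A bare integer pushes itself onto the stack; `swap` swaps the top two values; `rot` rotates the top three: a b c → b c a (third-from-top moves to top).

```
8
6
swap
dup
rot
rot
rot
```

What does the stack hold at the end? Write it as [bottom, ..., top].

8    : 8
6    : 8 6
swap : 6 8
dup  : 6 8 8
rot  : 8 8 6
rot  : 8 6 8
rot  : 6 8 8

[6, 8, 8]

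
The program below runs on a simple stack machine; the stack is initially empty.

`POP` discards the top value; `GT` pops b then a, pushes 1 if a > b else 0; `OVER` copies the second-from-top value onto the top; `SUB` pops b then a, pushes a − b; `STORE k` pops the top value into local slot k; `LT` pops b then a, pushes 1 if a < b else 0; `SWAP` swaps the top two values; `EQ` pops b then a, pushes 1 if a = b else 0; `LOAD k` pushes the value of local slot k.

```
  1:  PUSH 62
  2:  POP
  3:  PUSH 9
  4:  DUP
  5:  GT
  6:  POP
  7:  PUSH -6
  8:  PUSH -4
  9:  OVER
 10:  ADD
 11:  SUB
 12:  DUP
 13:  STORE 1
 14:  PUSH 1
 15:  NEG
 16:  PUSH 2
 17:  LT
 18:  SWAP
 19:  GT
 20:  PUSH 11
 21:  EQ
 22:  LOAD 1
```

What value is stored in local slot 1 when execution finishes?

4

PUSH 62 -> [62]
POP     -> []
PUSH 9  -> [9]
DUP     -> [9, 9]
GT      -> [0]
POP     -> []
PUSH -6 -> [-6]
PUSH -4 -> [-6, -4]
OVER    -> [-6, -4, -6]
ADD     -> [-6, -10]
SUB     -> [4]
DUP     -> [4, 4]
STORE 1 -> [4]
PUSH 1  -> [4, 1]
NEG     -> [4, -1]
PUSH 2  -> [4, -1, 2]
LT      -> [4, 1]
SWAP    -> [1, 4]
GT      -> [0]
PUSH 11 -> [0, 11]
EQ      -> [0]
LOAD 1  -> [0, 4]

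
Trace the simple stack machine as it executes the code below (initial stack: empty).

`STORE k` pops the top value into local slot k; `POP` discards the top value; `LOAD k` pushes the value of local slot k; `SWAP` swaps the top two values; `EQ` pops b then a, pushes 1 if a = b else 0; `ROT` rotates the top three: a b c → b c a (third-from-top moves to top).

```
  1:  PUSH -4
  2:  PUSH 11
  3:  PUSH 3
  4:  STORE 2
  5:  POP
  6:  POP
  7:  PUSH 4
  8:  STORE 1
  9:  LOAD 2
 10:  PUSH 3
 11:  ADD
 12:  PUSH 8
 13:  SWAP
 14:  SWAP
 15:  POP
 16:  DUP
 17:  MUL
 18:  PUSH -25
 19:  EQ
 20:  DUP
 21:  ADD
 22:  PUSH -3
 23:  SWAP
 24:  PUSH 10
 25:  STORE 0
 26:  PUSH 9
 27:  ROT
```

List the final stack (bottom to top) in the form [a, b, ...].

[0, 9, -3]

PUSH -4  → [-4]
PUSH 11  → [-4, 11]
PUSH 3   → [-4, 11, 3]
STORE 2  → [-4, 11]
POP      → [-4]
POP      → []
PUSH 4   → [4]
STORE 1  → []
LOAD 2   → [3]
PUSH 3   → [3, 3]
ADD      → [6]
PUSH 8   → [6, 8]
SWAP     → [8, 6]
SWAP     → [6, 8]
POP      → [6]
DUP      → [6, 6]
MUL      → [36]
PUSH -25 → [36, -25]
EQ       → [0]
DUP      → [0, 0]
ADD      → [0]
PUSH -3  → [0, -3]
SWAP     → [-3, 0]
PUSH 10  → [-3, 0, 10]
STORE 0  → [-3, 0]
PUSH 9   → [-3, 0, 9]
ROT      → [0, 9, -3]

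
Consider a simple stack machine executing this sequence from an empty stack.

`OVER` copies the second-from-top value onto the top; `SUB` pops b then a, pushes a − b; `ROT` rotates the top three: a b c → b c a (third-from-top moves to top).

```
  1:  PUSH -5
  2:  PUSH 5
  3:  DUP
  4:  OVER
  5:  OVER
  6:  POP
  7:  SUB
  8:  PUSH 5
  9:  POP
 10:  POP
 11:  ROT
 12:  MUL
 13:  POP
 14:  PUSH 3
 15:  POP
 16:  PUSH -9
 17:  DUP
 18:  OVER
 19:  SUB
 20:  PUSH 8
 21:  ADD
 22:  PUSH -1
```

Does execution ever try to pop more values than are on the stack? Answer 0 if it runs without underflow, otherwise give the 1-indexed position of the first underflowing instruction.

11

PUSH -5  [-5]
PUSH 5   [-5, 5]
DUP      [-5, 5, 5]
OVER     [-5, 5, 5, 5]
OVER     [-5, 5, 5, 5, 5]
POP      [-5, 5, 5, 5]
SUB      [-5, 5, 0]
PUSH 5   [-5, 5, 0, 5]
POP      [-5, 5, 0]
POP      [-5, 5]
ROT  — needs 3 operands, stack has 2 → underflow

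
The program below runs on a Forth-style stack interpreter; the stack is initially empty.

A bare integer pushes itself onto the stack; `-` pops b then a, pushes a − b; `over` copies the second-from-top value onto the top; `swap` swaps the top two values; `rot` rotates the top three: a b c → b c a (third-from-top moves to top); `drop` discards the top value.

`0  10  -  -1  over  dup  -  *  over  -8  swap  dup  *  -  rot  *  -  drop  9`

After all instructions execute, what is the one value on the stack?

0    : 0
10   : 0 10
-    : -10
-1   : -10 -1
over : -10 -1 -10
dup  : -10 -1 -10 -10
-    : -10 -1 0
*    : -10 0
over : -10 0 -10
-8   : -10 0 -10 -8
swap : -10 0 -8 -10
dup  : -10 0 -8 -10 -10
*    : -10 0 -8 100
-    : -10 0 -108
rot  : 0 -108 -10
*    : 0 1080
-    : -1080
drop : (empty)
9    : 9

9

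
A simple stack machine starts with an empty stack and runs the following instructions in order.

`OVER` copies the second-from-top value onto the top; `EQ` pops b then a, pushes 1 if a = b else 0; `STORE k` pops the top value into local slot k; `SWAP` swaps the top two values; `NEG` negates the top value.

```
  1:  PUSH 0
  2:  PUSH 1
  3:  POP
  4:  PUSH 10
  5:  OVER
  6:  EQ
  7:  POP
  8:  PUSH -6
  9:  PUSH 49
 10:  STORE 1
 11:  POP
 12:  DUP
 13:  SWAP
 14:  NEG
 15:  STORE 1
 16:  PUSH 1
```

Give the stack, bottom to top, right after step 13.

[0, 0]

PUSH 0   [0]
PUSH 1   [0, 1]
POP      [0]
PUSH 10  [0, 10]
OVER     [0, 10, 0]
EQ       [0, 0]
POP      [0]
PUSH -6  [0, -6]
PUSH 49  [0, -6, 49]
STORE 1  [0, -6]
POP      [0]
DUP      [0, 0]
SWAP     [0, 0]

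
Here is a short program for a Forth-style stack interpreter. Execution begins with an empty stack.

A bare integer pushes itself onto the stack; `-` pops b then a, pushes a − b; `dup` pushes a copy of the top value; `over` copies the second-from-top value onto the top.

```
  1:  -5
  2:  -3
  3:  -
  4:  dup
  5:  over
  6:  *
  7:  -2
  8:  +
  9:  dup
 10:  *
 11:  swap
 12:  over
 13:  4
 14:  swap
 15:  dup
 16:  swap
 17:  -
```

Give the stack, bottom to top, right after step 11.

-5   -> [-5]
-3   -> [-5, -3]
-    -> [-2]
dup  -> [-2, -2]
over -> [-2, -2, -2]
*    -> [-2, 4]
-2   -> [-2, 4, -2]
+    -> [-2, 2]
dup  -> [-2, 2, 2]
*    -> [-2, 4]
swap -> [4, -2]

[4, -2]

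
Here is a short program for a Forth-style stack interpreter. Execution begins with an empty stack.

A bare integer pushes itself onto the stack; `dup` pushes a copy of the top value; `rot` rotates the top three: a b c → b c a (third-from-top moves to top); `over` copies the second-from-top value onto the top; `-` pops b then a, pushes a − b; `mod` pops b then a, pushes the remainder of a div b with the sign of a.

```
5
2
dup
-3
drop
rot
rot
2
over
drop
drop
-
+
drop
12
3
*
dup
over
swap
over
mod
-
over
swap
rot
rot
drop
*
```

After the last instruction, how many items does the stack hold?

5    -> [5]
2    -> [5, 2]
dup  -> [5, 2, 2]
-3   -> [5, 2, 2, -3]
drop -> [5, 2, 2]
rot  -> [2, 2, 5]
rot  -> [2, 5, 2]
2    -> [2, 5, 2, 2]
over -> [2, 5, 2, 2, 2]
drop -> [2, 5, 2, 2]
drop -> [2, 5, 2]
-    -> [2, 3]
+    -> [5]
drop -> []
12   -> [12]
3    -> [12, 3]
*    -> [36]
dup  -> [36, 36]
over -> [36, 36, 36]
swap -> [36, 36, 36]
over -> [36, 36, 36, 36]
mod  -> [36, 36, 0]
-    -> [36, 36]
over -> [36, 36, 36]
swap -> [36, 36, 36]
rot  -> [36, 36, 36]
rot  -> [36, 36, 36]
drop -> [36, 36]
*    -> [1296]

1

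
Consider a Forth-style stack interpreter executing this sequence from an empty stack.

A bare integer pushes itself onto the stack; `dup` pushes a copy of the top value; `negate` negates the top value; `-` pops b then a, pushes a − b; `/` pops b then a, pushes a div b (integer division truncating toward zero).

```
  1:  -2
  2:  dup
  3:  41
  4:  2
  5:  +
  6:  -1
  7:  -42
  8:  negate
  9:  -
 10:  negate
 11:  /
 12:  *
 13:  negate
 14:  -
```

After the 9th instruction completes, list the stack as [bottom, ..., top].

[-2, -2, 43, -43]

-2      [-2]
dup     [-2, -2]
41      [-2, -2, 41]
2       [-2, -2, 41, 2]
+       [-2, -2, 43]
-1      [-2, -2, 43, -1]
-42     [-2, -2, 43, -1, -42]
negate  [-2, -2, 43, -1, 42]
-       [-2, -2, 43, -43]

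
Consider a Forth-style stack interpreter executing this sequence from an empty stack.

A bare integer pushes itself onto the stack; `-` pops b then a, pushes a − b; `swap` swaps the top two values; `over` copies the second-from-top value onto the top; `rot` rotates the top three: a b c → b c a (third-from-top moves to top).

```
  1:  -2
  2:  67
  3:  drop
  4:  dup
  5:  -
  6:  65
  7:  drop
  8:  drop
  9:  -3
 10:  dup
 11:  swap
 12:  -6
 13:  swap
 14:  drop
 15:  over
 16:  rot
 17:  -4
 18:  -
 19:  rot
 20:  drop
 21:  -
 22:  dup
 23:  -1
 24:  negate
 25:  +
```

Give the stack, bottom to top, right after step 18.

[-6, -3, 1]

-2   → [-2]
67   → [-2, 67]
drop → [-2]
dup  → [-2, -2]
-    → [0]
65   → [0, 65]
drop → [0]
drop → []
-3   → [-3]
dup  → [-3, -3]
swap → [-3, -3]
-6   → [-3, -3, -6]
swap → [-3, -6, -3]
drop → [-3, -6]
over → [-3, -6, -3]
rot  → [-6, -3, -3]
-4   → [-6, -3, -3, -4]
-    → [-6, -3, 1]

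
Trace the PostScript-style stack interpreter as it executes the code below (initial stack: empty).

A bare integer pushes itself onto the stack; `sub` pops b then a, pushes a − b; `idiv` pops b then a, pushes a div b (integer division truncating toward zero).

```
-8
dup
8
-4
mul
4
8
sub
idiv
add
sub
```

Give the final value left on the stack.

-8

-8   : [-8]
dup  : [-8, -8]
8    : [-8, -8, 8]
-4   : [-8, -8, 8, -4]
mul  : [-8, -8, -32]
4    : [-8, -8, -32, 4]
8    : [-8, -8, -32, 4, 8]
sub  : [-8, -8, -32, -4]
idiv : [-8, -8, 8]
add  : [-8, 0]
sub  : [-8]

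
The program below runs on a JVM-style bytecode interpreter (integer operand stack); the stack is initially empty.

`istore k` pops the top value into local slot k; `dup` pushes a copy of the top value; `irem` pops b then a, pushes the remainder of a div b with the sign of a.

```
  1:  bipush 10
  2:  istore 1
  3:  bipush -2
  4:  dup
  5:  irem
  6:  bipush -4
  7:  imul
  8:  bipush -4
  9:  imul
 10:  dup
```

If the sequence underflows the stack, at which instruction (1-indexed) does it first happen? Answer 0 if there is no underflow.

bipush 10 → 10
istore 1  → (empty)
bipush -2 → -2
dup       → -2 -2
irem      → 0
bipush -4 → 0 -4
imul      → 0
bipush -4 → 0 -4
imul      → 0
dup       → 0 0

0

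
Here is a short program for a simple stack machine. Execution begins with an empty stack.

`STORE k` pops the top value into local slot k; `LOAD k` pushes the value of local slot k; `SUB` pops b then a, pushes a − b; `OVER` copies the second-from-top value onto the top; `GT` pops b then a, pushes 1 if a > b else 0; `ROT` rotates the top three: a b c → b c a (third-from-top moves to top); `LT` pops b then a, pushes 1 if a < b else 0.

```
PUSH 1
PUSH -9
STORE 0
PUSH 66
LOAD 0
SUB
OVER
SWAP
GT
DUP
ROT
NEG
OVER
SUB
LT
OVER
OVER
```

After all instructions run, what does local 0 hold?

-9

PUSH 1  → 1
PUSH -9 → 1 -9
STORE 0 → 1
PUSH 66 → 1 66
LOAD 0  → 1 66 -9
SUB     → 1 75
OVER    → 1 75 1
SWAP    → 1 1 75
GT      → 1 0
DUP     → 1 0 0
ROT     → 0 0 1
NEG     → 0 0 -1
OVER    → 0 0 -1 0
SUB     → 0 0 -1
LT      → 0 0
OVER    → 0 0 0
OVER    → 0 0 0 0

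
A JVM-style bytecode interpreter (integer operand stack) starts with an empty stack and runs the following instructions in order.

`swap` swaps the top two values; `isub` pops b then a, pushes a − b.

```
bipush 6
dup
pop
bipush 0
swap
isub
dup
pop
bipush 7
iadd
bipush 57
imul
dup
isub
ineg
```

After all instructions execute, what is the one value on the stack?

0

bipush 6   [6]
dup        [6, 6]
pop        [6]
bipush 0   [6, 0]
swap       [0, 6]
isub       [-6]
dup        [-6, -6]
pop        [-6]
bipush 7   [-6, 7]
iadd       [1]
bipush 57  [1, 57]
imul       [57]
dup        [57, 57]
isub       [0]
ineg       [0]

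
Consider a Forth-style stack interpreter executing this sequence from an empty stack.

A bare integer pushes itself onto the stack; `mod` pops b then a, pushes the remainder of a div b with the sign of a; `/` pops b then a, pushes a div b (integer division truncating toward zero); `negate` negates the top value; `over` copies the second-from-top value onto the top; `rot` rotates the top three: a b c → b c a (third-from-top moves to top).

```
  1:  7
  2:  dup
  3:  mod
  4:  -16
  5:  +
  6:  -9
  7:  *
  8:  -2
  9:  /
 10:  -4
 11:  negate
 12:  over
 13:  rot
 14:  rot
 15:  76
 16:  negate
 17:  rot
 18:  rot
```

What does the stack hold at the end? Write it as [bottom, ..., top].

[-72, -76, -72, 4]

7      -> 7
dup    -> 7 7
mod    -> 0
-16    -> 0 -16
+      -> -16
-9     -> -16 -9
*      -> 144
-2     -> 144 -2
/      -> -72
-4     -> -72 -4
negate -> -72 4
over   -> -72 4 -72
rot    -> 4 -72 -72
rot    -> -72 -72 4
76     -> -72 -72 4 76
negate -> -72 -72 4 -76
rot    -> -72 4 -76 -72
rot    -> -72 -76 -72 4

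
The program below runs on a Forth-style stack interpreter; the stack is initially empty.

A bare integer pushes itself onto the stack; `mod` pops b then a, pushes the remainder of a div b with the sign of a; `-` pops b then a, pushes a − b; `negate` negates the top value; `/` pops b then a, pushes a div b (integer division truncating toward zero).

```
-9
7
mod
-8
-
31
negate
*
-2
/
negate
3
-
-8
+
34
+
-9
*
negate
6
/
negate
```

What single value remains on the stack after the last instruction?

-9     -> [-9]
7      -> [-9, 7]
mod    -> [-2]
-8     -> [-2, -8]
-      -> [6]
31     -> [6, 31]
negate -> [6, -31]
*      -> [-186]
-2     -> [-186, -2]
/      -> [93]
negate -> [-93]
3      -> [-93, 3]
-      -> [-96]
-8     -> [-96, -8]
+      -> [-104]
34     -> [-104, 34]
+      -> [-70]
-9     -> [-70, -9]
*      -> [630]
negate -> [-630]
6      -> [-630, 6]
/      -> [-105]
negate -> [105]

105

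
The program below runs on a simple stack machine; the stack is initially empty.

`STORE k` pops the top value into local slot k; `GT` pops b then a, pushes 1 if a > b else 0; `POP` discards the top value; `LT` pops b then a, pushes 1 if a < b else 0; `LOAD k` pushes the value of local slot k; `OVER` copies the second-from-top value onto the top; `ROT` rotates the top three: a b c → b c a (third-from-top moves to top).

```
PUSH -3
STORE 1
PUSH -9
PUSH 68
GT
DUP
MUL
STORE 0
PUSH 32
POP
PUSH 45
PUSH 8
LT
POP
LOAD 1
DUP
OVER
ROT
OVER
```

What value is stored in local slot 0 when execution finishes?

0

PUSH -3 -> -3
STORE 1 -> (empty)
PUSH -9 -> -9
PUSH 68 -> -9 68
GT      -> 0
DUP     -> 0 0
MUL     -> 0
STORE 0 -> (empty)
PUSH 32 -> 32
POP     -> (empty)
PUSH 45 -> 45
PUSH 8  -> 45 8
LT      -> 0
POP     -> (empty)
LOAD 1  -> -3
DUP     -> -3 -3
OVER    -> -3 -3 -3
ROT     -> -3 -3 -3
OVER    -> -3 -3 -3 -3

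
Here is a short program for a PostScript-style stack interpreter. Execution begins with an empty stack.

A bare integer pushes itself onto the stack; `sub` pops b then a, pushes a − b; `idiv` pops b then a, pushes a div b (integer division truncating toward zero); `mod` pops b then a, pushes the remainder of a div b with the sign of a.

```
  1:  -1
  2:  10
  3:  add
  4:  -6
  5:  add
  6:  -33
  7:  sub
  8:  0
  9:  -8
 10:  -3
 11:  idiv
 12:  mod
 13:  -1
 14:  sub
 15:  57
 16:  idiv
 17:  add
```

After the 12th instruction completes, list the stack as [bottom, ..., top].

[36, 0]

-1   -> [-1]
10   -> [-1, 10]
add  -> [9]
-6   -> [9, -6]
add  -> [3]
-33  -> [3, -33]
sub  -> [36]
0    -> [36, 0]
-8   -> [36, 0, -8]
-3   -> [36, 0, -8, -3]
idiv -> [36, 0, 2]
mod  -> [36, 0]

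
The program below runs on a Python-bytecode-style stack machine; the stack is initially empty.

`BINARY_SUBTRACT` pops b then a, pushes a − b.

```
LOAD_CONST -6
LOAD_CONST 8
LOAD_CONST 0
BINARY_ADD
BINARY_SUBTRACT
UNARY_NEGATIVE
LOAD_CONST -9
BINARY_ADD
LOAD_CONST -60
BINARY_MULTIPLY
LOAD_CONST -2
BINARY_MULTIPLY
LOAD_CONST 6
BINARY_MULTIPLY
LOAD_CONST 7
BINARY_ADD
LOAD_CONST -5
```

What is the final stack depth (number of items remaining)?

2

LOAD_CONST -6   : -6
LOAD_CONST 8    : -6 8
LOAD_CONST 0    : -6 8 0
BINARY_ADD      : -6 8
BINARY_SUBTRACT : -14
UNARY_NEGATIVE  : 14
LOAD_CONST -9   : 14 -9
BINARY_ADD      : 5
LOAD_CONST -60  : 5 -60
BINARY_MULTIPLY : -300
LOAD_CONST -2   : -300 -2
BINARY_MULTIPLY : 600
LOAD_CONST 6    : 600 6
BINARY_MULTIPLY : 3600
LOAD_CONST 7    : 3600 7
BINARY_ADD      : 3607
LOAD_CONST -5   : 3607 -5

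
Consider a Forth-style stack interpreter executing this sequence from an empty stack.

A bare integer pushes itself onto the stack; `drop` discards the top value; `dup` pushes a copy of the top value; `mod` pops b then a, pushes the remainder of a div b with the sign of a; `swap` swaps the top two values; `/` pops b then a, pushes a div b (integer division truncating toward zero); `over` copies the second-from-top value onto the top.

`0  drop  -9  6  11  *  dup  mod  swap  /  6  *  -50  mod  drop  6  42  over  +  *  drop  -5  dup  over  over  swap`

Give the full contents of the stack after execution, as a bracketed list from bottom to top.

[-5, -5, -5, -5]

0    → [0]
drop → []
-9   → [-9]
6    → [-9, 6]
11   → [-9, 6, 11]
*    → [-9, 66]
dup  → [-9, 66, 66]
mod  → [-9, 0]
swap → [0, -9]
/    → [0]
6    → [0, 6]
*    → [0]
-50  → [0, -50]
mod  → [0]
drop → []
6    → [6]
42   → [6, 42]
over → [6, 42, 6]
+    → [6, 48]
*    → [288]
drop → []
-5   → [-5]
dup  → [-5, -5]
over → [-5, -5, -5]
over → [-5, -5, -5, -5]
swap → [-5, -5, -5, -5]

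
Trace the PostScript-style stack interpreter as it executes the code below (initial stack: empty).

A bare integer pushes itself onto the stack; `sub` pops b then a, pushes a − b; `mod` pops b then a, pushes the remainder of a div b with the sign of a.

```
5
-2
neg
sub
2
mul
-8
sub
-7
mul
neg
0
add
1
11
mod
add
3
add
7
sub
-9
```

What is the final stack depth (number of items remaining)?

5   : 5
-2  : 5 -2
neg : 5 2
sub : 3
2   : 3 2
mul : 6
-8  : 6 -8
sub : 14
-7  : 14 -7
mul : -98
neg : 98
0   : 98 0
add : 98
1   : 98 1
11  : 98 1 11
mod : 98 1
add : 99
3   : 99 3
add : 102
7   : 102 7
sub : 95
-9  : 95 -9

2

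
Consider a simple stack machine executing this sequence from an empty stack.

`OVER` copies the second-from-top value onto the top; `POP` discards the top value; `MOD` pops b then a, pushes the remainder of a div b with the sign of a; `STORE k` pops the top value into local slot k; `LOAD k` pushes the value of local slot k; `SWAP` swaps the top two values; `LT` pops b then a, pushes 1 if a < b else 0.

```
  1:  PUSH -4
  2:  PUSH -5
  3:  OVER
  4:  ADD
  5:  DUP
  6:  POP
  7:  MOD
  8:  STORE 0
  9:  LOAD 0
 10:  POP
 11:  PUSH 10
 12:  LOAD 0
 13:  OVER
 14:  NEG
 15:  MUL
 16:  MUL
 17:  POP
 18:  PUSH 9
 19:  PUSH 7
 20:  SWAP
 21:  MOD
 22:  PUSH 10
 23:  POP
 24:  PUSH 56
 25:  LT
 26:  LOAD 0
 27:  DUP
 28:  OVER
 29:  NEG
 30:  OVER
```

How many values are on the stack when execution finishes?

5

PUSH -4  -4
PUSH -5  -4 -5
OVER     -4 -5 -4
ADD      -4 -9
DUP      -4 -9 -9
POP      -4 -9
MOD      -4
STORE 0  (empty)
LOAD 0   -4
POP      (empty)
PUSH 10  10
LOAD 0   10 -4
OVER     10 -4 10
NEG      10 -4 -10
MUL      10 40
MUL      400
POP      (empty)
PUSH 9   9
PUSH 7   9 7
SWAP     7 9
MOD      7
PUSH 10  7 10
POP      7
PUSH 56  7 56
LT       1
LOAD 0   1 -4
DUP      1 -4 -4
OVER     1 -4 -4 -4
NEG      1 -4 -4 4
OVER     1 -4 -4 4 -4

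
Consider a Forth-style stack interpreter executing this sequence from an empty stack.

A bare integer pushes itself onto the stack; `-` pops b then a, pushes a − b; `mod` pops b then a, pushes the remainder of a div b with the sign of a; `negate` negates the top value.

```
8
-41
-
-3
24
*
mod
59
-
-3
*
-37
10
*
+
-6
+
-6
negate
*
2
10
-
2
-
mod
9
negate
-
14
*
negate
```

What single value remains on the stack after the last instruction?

8       8
-41     8 -41
-       49
-3      49 -3
24      49 -3 24
*       49 -72
mod     49
59      49 59
-       -10
-3      -10 -3
*       30
-37     30 -37
10      30 -37 10
*       30 -370
+       -340
-6      -340 -6
+       -346
-6      -346 -6
negate  -346 6
*       -2076
2       -2076 2
10      -2076 2 10
-       -2076 -8
2       -2076 -8 2
-       -2076 -10
mod     -6
9       -6 9
negate  -6 -9
-       3
14      3 14
*       42
negate  -42

-42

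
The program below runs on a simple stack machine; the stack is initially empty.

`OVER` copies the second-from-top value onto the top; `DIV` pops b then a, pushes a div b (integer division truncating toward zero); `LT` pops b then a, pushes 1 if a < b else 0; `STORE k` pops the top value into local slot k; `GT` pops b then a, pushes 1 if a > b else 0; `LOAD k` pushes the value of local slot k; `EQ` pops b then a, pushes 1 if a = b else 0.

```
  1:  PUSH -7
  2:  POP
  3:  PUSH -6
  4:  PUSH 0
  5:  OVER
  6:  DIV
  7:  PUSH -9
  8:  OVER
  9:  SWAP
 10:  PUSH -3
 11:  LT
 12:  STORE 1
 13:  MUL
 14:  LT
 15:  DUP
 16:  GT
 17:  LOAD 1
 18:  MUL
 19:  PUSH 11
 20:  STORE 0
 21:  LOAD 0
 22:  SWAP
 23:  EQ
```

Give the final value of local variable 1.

PUSH -7 → -7
POP     → (empty)
PUSH -6 → -6
PUSH 0  → -6 0
OVER    → -6 0 -6
DIV     → -6 0
PUSH -9 → -6 0 -9
OVER    → -6 0 -9 0
SWAP    → -6 0 0 -9
PUSH -3 → -6 0 0 -9 -3
LT      → -6 0 0 1
STORE 1 → -6 0 0
MUL     → -6 0
LT      → 1
DUP     → 1 1
GT      → 0
LOAD 1  → 0 1
MUL     → 0
PUSH 11 → 0 11
STORE 0 → 0
LOAD 0  → 0 11
SWAP    → 11 0
EQ      → 0

1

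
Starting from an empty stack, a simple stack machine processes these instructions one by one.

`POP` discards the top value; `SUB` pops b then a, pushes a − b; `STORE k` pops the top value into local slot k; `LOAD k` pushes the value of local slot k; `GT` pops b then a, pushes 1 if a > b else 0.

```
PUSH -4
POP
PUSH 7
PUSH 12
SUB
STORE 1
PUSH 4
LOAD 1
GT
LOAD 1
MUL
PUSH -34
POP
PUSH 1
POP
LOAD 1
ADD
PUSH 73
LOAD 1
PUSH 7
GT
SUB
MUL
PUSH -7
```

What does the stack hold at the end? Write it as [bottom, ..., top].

[-730, -7]

PUSH -4  -> -4
POP      -> (empty)
PUSH 7   -> 7
PUSH 12  -> 7 12
SUB      -> -5
STORE 1  -> (empty)
PUSH 4   -> 4
LOAD 1   -> 4 -5
GT       -> 1
LOAD 1   -> 1 -5
MUL      -> -5
PUSH -34 -> -5 -34
POP      -> -5
PUSH 1   -> -5 1
POP      -> -5
LOAD 1   -> -5 -5
ADD      -> -10
PUSH 73  -> -10 73
LOAD 1   -> -10 73 -5
PUSH 7   -> -10 73 -5 7
GT       -> -10 73 0
SUB      -> -10 73
MUL      -> -730
PUSH -7  -> -730 -7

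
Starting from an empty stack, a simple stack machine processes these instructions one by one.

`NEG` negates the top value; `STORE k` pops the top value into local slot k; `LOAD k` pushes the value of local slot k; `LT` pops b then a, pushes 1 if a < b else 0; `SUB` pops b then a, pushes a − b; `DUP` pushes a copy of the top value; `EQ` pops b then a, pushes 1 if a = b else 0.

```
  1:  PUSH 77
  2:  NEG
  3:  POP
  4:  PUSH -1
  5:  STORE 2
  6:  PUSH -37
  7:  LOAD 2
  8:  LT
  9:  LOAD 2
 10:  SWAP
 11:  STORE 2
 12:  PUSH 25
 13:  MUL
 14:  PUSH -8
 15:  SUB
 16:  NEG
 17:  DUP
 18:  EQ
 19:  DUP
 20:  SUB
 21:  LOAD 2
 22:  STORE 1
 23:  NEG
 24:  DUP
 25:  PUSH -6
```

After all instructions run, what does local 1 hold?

1

PUSH 77  -> [77]
NEG      -> [-77]
POP      -> []
PUSH -1  -> [-1]
STORE 2  -> []
PUSH -37 -> [-37]
LOAD 2   -> [-37, -1]
LT       -> [1]
LOAD 2   -> [1, -1]
SWAP     -> [-1, 1]
STORE 2  -> [-1]
PUSH 25  -> [-1, 25]
MUL      -> [-25]
PUSH -8  -> [-25, -8]
SUB      -> [-17]
NEG      -> [17]
DUP      -> [17, 17]
EQ       -> [1]
DUP      -> [1, 1]
SUB      -> [0]
LOAD 2   -> [0, 1]
STORE 1  -> [0]
NEG      -> [0]
DUP      -> [0, 0]
PUSH -6  -> [0, 0, -6]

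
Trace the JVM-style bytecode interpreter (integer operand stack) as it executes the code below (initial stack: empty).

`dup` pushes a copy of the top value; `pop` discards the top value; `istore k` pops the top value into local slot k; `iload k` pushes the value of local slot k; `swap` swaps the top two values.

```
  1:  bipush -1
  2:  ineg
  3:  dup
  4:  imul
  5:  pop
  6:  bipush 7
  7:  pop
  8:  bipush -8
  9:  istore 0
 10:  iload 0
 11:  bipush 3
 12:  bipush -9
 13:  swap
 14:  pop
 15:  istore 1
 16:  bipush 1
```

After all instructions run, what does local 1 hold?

-9

bipush -1 -> [-1]
ineg      -> [1]
dup       -> [1, 1]
imul      -> [1]
pop       -> []
bipush 7  -> [7]
pop       -> []
bipush -8 -> [-8]
istore 0  -> []
iload 0   -> [-8]
bipush 3  -> [-8, 3]
bipush -9 -> [-8, 3, -9]
swap      -> [-8, -9, 3]
pop       -> [-8, -9]
istore 1  -> [-8]
bipush 1  -> [-8, 1]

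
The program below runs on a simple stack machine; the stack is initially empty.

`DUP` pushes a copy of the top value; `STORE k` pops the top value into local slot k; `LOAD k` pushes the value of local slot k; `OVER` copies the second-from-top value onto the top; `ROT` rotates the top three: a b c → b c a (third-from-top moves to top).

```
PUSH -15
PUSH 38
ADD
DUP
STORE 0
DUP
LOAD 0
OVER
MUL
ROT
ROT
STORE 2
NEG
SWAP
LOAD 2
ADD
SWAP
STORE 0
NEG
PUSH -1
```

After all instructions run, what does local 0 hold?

-23

PUSH -15 → [-15]
PUSH 38  → [-15, 38]
ADD      → [23]
DUP      → [23, 23]
STORE 0  → [23]
DUP      → [23, 23]
LOAD 0   → [23, 23, 23]
OVER     → [23, 23, 23, 23]
MUL      → [23, 23, 529]
ROT      → [23, 529, 23]
ROT      → [529, 23, 23]
STORE 2  → [529, 23]
NEG      → [529, -23]
SWAP     → [-23, 529]
LOAD 2   → [-23, 529, 23]
ADD      → [-23, 552]
SWAP     → [552, -23]
STORE 0  → [552]
NEG      → [-552]
PUSH -1  → [-552, -1]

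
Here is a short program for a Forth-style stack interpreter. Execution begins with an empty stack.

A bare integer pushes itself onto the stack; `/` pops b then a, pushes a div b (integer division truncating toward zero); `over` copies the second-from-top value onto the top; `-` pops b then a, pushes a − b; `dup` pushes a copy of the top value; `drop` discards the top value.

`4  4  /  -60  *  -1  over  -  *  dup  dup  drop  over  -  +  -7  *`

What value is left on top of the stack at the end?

24780

4    -> 4
4    -> 4 4
/    -> 1
-60  -> 1 -60
*    -> -60
-1   -> -60 -1
over -> -60 -1 -60
-    -> -60 59
*    -> -3540
dup  -> -3540 -3540
dup  -> -3540 -3540 -3540
drop -> -3540 -3540
over -> -3540 -3540 -3540
-    -> -3540 0
+    -> -3540
-7   -> -3540 -7
*    -> 24780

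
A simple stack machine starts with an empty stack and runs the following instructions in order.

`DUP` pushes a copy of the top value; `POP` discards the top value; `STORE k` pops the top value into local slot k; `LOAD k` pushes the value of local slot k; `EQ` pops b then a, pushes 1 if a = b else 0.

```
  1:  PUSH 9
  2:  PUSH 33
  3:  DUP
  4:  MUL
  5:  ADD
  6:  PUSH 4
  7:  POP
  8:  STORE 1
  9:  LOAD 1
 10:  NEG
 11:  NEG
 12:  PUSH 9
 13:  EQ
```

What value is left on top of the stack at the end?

PUSH 9  -> [9]
PUSH 33 -> [9, 33]
DUP     -> [9, 33, 33]
MUL     -> [9, 1089]
ADD     -> [1098]
PUSH 4  -> [1098, 4]
POP     -> [1098]
STORE 1 -> []
LOAD 1  -> [1098]
NEG     -> [-1098]
NEG     -> [1098]
PUSH 9  -> [1098, 9]
EQ      -> [0]

0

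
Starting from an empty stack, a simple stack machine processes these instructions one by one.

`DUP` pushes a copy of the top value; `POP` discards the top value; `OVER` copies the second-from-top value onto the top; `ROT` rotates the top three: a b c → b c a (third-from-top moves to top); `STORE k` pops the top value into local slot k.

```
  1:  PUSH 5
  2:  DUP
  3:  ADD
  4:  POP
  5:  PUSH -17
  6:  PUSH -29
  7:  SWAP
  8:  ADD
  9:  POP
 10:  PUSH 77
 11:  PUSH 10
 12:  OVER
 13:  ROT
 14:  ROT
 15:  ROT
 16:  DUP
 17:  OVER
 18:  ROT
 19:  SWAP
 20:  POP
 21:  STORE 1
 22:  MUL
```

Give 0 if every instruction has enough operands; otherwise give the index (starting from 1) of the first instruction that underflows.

PUSH 5   → [5]
DUP      → [5, 5]
ADD      → [10]
POP      → []
PUSH -17 → [-17]
PUSH -29 → [-17, -29]
SWAP     → [-29, -17]
ADD      → [-46]
POP      → []
PUSH 77  → [77]
PUSH 10  → [77, 10]
OVER     → [77, 10, 77]
ROT      → [10, 77, 77]
ROT      → [77, 77, 10]
ROT      → [77, 10, 77]
DUP      → [77, 10, 77, 77]
OVER     → [77, 10, 77, 77, 77]
ROT      → [77, 10, 77, 77, 77]
SWAP     → [77, 10, 77, 77, 77]
POP      → [77, 10, 77, 77]
STORE 1  → [77, 10, 77]
MUL      → [77, 770]

0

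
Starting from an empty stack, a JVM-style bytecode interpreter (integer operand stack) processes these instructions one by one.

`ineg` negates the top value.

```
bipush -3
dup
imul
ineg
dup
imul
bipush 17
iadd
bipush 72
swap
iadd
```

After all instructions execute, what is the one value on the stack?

170

bipush -3 → -3
dup       → -3 -3
imul      → 9
ineg      → -9
dup       → -9 -9
imul      → 81
bipush 17 → 81 17
iadd      → 98
bipush 72 → 98 72
swap      → 72 98
iadd      → 170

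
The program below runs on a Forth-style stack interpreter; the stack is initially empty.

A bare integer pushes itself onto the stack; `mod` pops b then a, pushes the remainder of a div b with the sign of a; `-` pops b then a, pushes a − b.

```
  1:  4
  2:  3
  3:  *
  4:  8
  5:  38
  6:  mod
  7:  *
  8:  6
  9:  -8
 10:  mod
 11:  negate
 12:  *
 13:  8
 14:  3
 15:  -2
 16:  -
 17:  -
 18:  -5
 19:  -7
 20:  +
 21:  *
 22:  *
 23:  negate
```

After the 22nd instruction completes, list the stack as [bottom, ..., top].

[20736]

4       [4]
3       [4, 3]
*       [12]
8       [12, 8]
38      [12, 8, 38]
mod     [12, 8]
*       [96]
6       [96, 6]
-8      [96, 6, -8]
mod     [96, 6]
negate  [96, -6]
*       [-576]
8       [-576, 8]
3       [-576, 8, 3]
-2      [-576, 8, 3, -2]
-       [-576, 8, 5]
-       [-576, 3]
-5      [-576, 3, -5]
-7      [-576, 3, -5, -7]
+       [-576, 3, -12]
*       [-576, -36]
*       [20736]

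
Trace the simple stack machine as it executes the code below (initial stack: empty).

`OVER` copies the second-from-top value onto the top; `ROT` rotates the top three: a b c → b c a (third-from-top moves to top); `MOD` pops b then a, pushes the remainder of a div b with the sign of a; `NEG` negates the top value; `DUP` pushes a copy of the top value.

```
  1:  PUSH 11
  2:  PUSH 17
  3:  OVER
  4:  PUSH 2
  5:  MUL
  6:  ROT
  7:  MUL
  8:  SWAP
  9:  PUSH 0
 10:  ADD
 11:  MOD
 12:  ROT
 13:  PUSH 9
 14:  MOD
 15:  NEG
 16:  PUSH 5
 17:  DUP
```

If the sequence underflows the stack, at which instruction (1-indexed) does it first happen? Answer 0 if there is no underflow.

PUSH 11 -> [11]
PUSH 17 -> [11, 17]
OVER    -> [11, 17, 11]
PUSH 2  -> [11, 17, 11, 2]
MUL     -> [11, 17, 22]
ROT     -> [17, 22, 11]
MUL     -> [17, 242]
SWAP    -> [242, 17]
PUSH 0  -> [242, 17, 0]
ADD     -> [242, 17]
MOD     -> [4]
ROT  — needs 3 operands, stack has 1 → underflow

12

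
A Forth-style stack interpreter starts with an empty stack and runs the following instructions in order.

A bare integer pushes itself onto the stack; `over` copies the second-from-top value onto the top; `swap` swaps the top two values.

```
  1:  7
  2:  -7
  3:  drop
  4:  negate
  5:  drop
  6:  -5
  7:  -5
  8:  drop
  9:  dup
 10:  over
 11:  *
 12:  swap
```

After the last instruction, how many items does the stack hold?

2

7      → [7]
-7     → [7, -7]
drop   → [7]
negate → [-7]
drop   → []
-5     → [-5]
-5     → [-5, -5]
drop   → [-5]
dup    → [-5, -5]
over   → [-5, -5, -5]
*      → [-5, 25]
swap   → [25, -5]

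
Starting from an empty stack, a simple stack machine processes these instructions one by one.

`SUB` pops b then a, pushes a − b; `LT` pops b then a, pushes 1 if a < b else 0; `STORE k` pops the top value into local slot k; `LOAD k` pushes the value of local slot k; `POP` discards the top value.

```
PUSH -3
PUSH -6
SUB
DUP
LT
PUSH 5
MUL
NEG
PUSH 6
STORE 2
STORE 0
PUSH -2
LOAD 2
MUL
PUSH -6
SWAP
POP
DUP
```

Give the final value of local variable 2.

PUSH -3 -> [-3]
PUSH -6 -> [-3, -6]
SUB     -> [3]
DUP     -> [3, 3]
LT      -> [0]
PUSH 5  -> [0, 5]
MUL     -> [0]
NEG     -> [0]
PUSH 6  -> [0, 6]
STORE 2 -> [0]
STORE 0 -> []
PUSH -2 -> [-2]
LOAD 2  -> [-2, 6]
MUL     -> [-12]
PUSH -6 -> [-12, -6]
SWAP    -> [-6, -12]
POP     -> [-6]
DUP     -> [-6, -6]

6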